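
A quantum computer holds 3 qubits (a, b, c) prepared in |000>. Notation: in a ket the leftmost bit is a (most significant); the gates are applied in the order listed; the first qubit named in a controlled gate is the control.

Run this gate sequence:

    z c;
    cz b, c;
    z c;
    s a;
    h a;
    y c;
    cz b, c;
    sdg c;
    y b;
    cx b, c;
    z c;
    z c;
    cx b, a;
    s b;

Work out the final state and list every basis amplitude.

After the circuit, the state carries amplitude -sqrt(2)/2 on |010>, -sqrt(2)/2 on |110>, and 0 on every other basis state.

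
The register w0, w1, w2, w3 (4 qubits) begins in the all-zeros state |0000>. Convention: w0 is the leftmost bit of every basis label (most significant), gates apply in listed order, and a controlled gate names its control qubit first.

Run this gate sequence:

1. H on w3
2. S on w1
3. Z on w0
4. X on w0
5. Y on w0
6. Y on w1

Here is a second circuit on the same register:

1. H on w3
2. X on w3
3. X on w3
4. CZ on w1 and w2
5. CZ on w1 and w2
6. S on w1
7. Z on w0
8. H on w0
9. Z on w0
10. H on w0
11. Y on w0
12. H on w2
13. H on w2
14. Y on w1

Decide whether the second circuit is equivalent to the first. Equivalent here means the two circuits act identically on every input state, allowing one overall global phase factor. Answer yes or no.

Yes — the two circuits implement the same unitary up to a global phase.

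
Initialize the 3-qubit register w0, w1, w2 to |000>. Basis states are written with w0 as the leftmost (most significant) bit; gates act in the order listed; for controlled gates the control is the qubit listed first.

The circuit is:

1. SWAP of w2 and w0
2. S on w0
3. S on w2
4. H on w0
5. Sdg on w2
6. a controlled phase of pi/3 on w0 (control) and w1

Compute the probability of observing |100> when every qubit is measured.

A full measurement returns |100> with probability 1/2.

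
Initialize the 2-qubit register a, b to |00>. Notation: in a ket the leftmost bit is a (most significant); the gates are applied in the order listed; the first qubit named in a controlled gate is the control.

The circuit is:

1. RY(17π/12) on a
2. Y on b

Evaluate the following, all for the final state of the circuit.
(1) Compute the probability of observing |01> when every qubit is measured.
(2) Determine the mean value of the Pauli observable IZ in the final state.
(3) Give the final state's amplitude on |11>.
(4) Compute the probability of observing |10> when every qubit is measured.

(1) A full measurement returns |01> with probability -sqrt(6)/8 + sqrt(2)/8 + 1/2.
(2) In the final state, IZ has expectation -1.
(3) The final state's coefficient on |11> equals I*sqrt(6 - 3*sqrt(2))/4 + I*sqrt(sqrt(2) + 2)/4.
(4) Outcome |10> occurs with probability 0.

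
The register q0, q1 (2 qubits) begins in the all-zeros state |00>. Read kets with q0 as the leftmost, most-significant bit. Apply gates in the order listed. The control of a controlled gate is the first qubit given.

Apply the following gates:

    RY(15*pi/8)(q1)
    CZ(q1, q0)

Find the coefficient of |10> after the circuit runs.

|10> carries amplitude 0 in the final state.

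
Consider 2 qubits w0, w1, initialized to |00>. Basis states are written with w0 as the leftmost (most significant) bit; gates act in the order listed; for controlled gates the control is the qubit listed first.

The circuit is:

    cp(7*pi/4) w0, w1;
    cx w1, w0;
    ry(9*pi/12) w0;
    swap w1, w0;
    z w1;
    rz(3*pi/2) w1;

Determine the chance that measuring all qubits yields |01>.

The probability of measuring |01> is sqrt(2)/4 + 1/2.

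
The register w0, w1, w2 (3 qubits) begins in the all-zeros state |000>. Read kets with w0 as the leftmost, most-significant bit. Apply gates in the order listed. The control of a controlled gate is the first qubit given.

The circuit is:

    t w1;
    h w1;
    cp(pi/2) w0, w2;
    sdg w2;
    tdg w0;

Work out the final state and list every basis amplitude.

After the circuit, the state carries amplitude sqrt(2)/2 on |000>, sqrt(2)/2 on |010>, and 0 on every other basis state.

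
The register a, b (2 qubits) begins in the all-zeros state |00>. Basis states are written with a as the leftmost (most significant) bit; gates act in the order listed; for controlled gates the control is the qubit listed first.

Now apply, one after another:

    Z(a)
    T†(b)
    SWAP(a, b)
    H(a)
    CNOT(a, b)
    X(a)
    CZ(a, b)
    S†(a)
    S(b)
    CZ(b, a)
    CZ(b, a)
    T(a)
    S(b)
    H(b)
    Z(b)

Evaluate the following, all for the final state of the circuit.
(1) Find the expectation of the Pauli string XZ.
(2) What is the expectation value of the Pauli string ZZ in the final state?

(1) The observable XZ averages to -sqrt(2)/2. Key observation: steps 10-11 multiply out to the identity, so the circuit reduces to the remaining gates.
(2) The observable ZZ averages to 0.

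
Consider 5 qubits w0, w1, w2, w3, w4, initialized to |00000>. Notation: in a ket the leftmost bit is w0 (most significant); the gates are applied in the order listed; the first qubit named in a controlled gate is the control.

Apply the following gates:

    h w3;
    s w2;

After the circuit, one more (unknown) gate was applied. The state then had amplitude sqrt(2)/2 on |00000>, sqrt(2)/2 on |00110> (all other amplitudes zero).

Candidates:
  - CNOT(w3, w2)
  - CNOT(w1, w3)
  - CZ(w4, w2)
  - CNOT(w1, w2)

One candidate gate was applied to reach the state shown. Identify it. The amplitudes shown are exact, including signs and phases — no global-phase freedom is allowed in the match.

It was CNOT(w3, w2) that produced the state shown.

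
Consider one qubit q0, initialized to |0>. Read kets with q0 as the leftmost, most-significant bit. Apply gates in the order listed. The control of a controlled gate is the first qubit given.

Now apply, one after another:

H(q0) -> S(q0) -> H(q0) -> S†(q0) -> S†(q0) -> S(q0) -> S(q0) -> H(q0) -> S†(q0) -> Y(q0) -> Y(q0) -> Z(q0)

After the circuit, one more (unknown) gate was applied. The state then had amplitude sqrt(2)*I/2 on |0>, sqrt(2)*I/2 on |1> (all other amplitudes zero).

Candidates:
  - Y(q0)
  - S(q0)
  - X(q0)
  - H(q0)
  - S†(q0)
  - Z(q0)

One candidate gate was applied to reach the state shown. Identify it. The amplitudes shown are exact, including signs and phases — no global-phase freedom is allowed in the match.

It was Y(q0) that produced the state shown. Key observation: steps 2-9 multiply out to the identity, so the circuit reduces to the remaining gates.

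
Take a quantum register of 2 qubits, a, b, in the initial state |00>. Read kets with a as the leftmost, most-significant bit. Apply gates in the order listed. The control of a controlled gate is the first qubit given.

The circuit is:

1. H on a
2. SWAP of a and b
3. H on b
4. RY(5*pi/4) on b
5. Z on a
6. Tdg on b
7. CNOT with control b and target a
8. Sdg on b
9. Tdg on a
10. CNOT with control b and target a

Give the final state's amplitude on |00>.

|00> carries amplitude -sqrt(2 - sqrt(2))/2 in the final state.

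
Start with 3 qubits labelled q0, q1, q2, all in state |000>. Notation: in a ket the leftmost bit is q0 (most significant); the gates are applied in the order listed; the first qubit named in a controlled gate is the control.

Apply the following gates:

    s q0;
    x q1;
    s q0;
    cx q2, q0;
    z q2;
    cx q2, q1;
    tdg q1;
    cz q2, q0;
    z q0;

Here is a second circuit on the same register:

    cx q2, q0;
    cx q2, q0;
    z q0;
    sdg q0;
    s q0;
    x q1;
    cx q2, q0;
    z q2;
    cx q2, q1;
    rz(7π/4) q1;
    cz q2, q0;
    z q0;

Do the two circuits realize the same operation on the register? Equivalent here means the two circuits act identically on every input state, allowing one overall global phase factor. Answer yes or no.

Yes: on every input state the two circuits agree up to one overall phase factor.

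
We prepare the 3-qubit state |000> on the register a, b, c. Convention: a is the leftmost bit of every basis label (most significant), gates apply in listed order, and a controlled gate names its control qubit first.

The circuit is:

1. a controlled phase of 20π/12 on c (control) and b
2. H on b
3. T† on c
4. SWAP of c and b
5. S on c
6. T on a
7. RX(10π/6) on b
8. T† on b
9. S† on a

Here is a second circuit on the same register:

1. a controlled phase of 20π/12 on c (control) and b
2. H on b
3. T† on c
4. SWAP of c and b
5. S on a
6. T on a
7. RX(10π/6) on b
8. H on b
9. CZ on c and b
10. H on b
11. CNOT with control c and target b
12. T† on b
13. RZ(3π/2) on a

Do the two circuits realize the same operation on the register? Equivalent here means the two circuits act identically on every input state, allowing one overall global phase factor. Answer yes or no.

No — the two circuits implement different unitaries, even allowing a global phase.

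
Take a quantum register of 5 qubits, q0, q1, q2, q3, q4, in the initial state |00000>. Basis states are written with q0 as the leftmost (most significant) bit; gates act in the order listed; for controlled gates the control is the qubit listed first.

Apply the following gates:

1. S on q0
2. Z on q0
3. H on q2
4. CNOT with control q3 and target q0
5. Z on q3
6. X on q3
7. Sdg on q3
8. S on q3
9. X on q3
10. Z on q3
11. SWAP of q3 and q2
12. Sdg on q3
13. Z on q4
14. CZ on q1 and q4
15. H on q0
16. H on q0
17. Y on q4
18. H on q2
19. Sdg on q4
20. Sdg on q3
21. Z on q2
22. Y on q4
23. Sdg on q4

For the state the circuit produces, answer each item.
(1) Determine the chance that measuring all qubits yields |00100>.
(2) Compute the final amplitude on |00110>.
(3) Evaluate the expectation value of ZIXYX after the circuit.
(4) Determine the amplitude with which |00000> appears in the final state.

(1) A full measurement returns |00100> with probability 1/4. Key observation: the block from step 5 through step 10 cancels to the identity and can be dropped.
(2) The final state's coefficient on |00110> equals -I/2.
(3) In the final state, ZIXYX has expectation 0.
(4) The amplitude on |00000> is -I/2.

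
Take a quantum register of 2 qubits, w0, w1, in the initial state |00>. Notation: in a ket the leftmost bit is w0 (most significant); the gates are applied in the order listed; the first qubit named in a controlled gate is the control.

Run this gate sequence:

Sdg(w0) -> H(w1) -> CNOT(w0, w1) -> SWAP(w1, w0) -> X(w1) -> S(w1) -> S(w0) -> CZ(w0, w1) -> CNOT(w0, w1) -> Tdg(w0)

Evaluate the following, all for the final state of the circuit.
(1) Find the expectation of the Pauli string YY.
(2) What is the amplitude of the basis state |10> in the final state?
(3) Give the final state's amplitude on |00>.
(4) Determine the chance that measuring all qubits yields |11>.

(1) In the final state, YY has expectation -sqrt(2)/2.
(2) The final state's coefficient on |10> equals -sqrt(2)*exp(3*I*pi/4)/2.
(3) |00> carries amplitude 0 in the final state.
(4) A full measurement returns |11> with probability 0.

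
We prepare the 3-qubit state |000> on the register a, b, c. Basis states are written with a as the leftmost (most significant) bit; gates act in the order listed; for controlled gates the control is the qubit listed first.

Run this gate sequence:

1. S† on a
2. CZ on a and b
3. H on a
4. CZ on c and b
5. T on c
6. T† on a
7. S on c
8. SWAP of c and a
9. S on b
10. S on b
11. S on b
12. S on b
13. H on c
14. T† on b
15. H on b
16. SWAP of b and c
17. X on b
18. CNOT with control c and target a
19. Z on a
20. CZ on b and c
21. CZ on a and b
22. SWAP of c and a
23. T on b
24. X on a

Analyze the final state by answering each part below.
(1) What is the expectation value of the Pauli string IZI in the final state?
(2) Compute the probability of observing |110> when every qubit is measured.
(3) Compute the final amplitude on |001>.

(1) The observable IZI averages to -sqrt(2)/2. Key observation: steps 9-12 multiply out to the identity, so the circuit reduces to the remaining gates.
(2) The probability of measuring |110> is sqrt(2)/8 + 1/4.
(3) |001> carries amplitude sqrt(2)*(-1 - exp(3*I*pi/4))/4 in the final state.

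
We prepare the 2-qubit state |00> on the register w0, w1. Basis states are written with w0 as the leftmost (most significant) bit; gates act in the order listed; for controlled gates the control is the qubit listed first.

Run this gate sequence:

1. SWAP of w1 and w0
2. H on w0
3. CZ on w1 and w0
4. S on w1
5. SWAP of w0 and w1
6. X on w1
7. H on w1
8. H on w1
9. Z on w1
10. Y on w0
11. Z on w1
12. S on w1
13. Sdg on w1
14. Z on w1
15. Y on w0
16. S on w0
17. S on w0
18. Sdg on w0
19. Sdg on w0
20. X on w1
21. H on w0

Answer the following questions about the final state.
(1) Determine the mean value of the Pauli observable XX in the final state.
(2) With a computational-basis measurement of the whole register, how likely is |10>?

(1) In the final state, XX has expectation -1. Key observation: gates 10-15 undo each other exactly, leaving only the rest of the circuit to track.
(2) Outcome |10> occurs with probability 1/4.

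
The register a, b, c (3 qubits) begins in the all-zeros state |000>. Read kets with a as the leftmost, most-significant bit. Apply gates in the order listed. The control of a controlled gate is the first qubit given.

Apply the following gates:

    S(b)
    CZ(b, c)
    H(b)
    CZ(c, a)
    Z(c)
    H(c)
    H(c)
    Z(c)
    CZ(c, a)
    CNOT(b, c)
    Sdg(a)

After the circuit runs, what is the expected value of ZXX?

The observable ZXX averages to 1. Key observation: steps 4-9 multiply out to the identity, so the circuit reduces to the remaining gates.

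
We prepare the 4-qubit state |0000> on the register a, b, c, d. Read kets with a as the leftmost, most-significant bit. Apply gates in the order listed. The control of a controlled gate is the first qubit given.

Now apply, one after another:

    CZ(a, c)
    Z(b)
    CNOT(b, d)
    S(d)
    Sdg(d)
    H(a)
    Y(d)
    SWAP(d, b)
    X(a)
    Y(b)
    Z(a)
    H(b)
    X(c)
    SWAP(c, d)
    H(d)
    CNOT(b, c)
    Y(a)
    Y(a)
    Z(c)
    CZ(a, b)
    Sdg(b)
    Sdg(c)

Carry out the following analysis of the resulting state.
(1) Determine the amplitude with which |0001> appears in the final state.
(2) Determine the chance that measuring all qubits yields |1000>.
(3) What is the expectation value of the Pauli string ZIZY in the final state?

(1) The amplitude on |0001> is -sqrt(2)/4.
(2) Outcome |1000> occurs with probability 1/8.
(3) The expectation value of ZIZY is 0.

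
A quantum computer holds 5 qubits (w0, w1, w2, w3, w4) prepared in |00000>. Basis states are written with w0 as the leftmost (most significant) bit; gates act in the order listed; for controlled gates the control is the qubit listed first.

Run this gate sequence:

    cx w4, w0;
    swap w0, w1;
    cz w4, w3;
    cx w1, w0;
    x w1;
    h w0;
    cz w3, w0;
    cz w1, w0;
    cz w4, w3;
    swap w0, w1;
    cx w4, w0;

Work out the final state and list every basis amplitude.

The resulting statevector has amplitude sqrt(2)/2 on |10000>, -sqrt(2)/2 on |11000>, and 0 on every other basis state.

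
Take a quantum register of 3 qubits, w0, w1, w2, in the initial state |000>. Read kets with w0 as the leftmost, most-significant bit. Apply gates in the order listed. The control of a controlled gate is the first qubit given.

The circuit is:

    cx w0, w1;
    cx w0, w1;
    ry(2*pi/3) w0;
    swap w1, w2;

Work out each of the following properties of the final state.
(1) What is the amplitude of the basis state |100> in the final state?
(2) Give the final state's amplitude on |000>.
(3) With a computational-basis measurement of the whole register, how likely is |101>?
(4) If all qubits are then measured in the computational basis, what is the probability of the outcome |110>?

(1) |100> carries amplitude sqrt(3)/2 in the final state. Key observation: steps 1-2 multiply out to the identity, so the circuit reduces to the remaining gates.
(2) |000> carries amplitude 1/2 in the final state.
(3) Outcome |101> occurs with probability 0.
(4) A full measurement returns |110> with probability 0.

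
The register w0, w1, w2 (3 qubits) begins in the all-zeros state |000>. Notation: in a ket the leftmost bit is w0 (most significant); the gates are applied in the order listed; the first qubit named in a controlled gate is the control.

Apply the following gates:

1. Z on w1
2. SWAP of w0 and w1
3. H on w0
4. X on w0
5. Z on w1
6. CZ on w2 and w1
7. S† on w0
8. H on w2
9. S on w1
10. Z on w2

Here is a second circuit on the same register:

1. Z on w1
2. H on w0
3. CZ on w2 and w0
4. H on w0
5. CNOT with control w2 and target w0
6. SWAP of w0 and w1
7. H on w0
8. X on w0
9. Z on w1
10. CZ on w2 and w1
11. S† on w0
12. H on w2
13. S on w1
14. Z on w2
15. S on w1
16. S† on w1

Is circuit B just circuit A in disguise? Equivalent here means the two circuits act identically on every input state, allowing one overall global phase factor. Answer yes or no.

Yes, they are equivalent — the unitaries differ by at most a global phase.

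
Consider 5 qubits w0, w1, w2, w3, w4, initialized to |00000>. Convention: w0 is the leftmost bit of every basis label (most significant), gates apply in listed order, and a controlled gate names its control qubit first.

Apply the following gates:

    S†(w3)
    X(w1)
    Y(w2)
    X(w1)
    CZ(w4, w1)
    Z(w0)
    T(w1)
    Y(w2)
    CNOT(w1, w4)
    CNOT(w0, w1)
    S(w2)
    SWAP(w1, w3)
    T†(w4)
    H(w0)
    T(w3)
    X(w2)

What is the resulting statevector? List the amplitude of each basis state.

The resulting statevector has amplitude sqrt(2)/2 on |00100>, sqrt(2)/2 on |10100>, and 0 on every other basis state.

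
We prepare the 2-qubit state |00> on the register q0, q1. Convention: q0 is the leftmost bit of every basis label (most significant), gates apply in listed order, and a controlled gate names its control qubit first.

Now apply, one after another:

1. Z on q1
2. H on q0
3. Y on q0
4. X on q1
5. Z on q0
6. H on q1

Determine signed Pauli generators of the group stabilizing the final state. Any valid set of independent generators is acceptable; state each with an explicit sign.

The stabilizer group can be generated by +XI, -IX, among other valid generating sets.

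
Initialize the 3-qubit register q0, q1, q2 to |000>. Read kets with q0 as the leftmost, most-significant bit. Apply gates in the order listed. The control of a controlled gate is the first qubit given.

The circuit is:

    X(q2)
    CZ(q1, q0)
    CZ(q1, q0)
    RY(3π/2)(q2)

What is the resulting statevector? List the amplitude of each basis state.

The final amplitudes are -sqrt(2)/2 on |000>, -sqrt(2)/2 on |001>, and 0 on every other basis state. Key observation: gates 2-3 undo each other exactly, leaving only the rest of the circuit to track.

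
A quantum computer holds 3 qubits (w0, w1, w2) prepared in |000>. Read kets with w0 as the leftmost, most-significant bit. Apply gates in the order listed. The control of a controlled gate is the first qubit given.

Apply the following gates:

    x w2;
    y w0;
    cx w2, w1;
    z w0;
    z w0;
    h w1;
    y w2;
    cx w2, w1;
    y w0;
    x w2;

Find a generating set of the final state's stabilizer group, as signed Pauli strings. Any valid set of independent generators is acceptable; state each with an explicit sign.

The stabilizer group can be generated by -IXI, +ZII, -IIZ, among other valid generating sets.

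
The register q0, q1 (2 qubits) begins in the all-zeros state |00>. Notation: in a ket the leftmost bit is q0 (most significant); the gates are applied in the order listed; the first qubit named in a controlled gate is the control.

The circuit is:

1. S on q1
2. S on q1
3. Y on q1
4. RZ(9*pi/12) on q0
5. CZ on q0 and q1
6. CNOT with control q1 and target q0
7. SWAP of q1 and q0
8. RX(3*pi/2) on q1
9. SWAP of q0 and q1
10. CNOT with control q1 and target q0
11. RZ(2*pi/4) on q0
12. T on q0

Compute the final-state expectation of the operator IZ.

The observable IZ averages to -1.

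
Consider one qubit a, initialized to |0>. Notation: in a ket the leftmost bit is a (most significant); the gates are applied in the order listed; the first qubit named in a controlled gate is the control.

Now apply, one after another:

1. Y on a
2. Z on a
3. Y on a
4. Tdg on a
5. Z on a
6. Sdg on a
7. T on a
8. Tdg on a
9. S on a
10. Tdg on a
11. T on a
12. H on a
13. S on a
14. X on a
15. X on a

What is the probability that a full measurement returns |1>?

A full measurement returns |1> with probability 1/2.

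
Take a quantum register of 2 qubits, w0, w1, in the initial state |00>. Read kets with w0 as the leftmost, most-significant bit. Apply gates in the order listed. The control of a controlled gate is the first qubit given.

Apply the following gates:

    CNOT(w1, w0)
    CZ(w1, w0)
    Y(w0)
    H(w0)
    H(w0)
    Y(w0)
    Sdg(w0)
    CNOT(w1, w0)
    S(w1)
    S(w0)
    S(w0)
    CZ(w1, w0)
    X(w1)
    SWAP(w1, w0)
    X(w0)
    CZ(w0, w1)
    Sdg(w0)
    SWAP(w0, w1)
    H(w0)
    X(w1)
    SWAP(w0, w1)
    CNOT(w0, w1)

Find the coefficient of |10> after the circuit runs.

The final state's coefficient on |10> equals sqrt(2)/2.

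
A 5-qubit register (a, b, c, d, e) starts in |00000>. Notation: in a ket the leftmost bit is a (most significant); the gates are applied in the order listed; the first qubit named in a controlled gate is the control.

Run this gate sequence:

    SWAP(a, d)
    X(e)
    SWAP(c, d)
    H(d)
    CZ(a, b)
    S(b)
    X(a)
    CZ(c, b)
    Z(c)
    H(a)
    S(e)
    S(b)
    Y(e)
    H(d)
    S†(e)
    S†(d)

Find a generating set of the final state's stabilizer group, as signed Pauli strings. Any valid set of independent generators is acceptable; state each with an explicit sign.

The final state is stabilized by the group generated by -XIIII, +IZIII, +IIZII, +IIIZI, +IIIIZ; other independent generating sets are equally valid.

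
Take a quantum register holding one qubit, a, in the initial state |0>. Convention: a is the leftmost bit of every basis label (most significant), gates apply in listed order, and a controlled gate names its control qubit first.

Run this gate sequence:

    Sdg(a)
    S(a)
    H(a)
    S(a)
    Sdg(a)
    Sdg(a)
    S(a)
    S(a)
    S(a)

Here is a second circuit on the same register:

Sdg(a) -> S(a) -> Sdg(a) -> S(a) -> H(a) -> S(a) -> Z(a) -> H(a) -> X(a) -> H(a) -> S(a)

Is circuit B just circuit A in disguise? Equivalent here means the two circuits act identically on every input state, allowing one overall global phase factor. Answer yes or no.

Yes: on every input state the two circuits agree up to one overall phase factor.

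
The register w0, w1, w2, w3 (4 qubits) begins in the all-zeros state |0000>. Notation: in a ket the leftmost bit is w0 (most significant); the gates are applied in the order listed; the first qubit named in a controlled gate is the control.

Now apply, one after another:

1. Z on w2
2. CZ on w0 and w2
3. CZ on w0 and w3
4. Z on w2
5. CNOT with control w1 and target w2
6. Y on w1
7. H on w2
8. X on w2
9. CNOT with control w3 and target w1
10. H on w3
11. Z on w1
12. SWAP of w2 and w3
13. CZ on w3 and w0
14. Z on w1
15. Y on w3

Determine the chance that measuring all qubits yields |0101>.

Outcome |0101> occurs with probability 1/4.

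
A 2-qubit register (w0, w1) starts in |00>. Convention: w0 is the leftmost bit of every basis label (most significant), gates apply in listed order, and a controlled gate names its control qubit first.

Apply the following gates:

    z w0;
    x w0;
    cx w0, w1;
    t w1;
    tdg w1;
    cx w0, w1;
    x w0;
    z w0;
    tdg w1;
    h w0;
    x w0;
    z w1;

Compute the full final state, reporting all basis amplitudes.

After the circuit, the state carries amplitude sqrt(2)/2 on |00>, 0 on |01>, sqrt(2)/2 on |10>, 0 on |11>. Key observation: gates 1-8 undo each other exactly, leaving only the rest of the circuit to track.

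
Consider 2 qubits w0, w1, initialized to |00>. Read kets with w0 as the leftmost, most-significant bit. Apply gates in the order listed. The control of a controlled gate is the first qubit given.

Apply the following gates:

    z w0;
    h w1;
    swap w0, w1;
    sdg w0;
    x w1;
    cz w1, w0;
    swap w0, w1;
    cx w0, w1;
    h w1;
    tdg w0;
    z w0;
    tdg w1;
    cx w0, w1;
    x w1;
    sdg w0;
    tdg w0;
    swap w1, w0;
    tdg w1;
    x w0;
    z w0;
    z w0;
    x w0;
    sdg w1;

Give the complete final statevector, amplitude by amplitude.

The final amplitudes are 0 on |00>, (-1 + I)*exp(3*I*pi/4)/2 on |01>, 0 on |10>, 1/2 - I/2 on |11>. Key observation: gates 19-22 undo each other exactly, leaving only the rest of the circuit to track.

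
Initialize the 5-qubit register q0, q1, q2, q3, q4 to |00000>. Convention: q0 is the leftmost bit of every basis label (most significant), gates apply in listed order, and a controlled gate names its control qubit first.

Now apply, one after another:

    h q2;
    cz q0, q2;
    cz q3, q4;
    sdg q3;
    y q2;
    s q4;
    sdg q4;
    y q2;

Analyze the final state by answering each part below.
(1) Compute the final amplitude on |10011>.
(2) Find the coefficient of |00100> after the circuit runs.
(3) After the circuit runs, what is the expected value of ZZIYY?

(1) |10011> carries amplitude 0 in the final state. Key observation: the block from step 5 through step 8 cancels to the identity and can be dropped.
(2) |00100> carries amplitude sqrt(2)/2 in the final state.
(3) In the final state, ZZIYY has expectation 0.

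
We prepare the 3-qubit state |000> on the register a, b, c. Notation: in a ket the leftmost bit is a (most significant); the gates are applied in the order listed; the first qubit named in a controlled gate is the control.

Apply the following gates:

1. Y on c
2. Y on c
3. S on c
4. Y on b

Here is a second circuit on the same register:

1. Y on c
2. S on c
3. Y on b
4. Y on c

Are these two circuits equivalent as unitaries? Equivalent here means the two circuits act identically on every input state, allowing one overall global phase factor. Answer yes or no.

No — the two circuits implement different unitaries, even allowing a global phase.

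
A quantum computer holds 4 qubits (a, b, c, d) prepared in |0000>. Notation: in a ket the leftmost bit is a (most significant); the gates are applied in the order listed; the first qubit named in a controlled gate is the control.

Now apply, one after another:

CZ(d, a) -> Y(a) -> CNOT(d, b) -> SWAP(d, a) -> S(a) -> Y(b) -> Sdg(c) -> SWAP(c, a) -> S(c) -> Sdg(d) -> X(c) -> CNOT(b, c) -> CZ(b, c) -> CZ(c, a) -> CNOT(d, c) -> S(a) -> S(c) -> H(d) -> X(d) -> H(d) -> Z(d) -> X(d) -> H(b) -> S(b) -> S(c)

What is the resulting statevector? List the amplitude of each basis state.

The final amplitudes are -sqrt(2)*I/2 on |0010>, -sqrt(2)/2 on |0110>, and 0 on every other basis state.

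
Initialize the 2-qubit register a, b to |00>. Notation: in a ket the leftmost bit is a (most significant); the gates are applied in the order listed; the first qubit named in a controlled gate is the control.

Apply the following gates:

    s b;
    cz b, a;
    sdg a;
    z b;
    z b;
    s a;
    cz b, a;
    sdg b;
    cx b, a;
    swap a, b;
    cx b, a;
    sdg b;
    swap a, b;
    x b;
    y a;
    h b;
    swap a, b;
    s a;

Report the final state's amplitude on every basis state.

After the circuit, the state carries amplitude 0 on |00>, sqrt(2)*I/2 on |01>, 0 on |10>, sqrt(2)/2 on |11>. Key observation: the block from step 1 through step 8 cancels to the identity and can be dropped.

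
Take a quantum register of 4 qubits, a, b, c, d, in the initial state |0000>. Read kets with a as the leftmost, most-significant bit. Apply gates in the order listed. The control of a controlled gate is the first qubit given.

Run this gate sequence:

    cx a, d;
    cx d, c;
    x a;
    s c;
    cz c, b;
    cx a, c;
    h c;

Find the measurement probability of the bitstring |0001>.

A full measurement returns |0001> with probability 0.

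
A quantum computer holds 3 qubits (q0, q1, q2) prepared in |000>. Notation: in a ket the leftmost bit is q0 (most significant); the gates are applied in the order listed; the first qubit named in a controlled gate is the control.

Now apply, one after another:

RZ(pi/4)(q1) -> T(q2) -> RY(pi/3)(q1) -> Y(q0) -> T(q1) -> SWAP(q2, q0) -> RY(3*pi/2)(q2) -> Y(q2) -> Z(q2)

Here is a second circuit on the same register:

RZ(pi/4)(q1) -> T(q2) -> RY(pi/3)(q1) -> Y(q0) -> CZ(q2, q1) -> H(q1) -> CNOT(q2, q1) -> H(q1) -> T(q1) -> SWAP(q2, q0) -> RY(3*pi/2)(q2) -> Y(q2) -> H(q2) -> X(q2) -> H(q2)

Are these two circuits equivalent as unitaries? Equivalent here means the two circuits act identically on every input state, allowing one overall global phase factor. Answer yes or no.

Yes: on every input state the two circuits agree up to one overall phase factor.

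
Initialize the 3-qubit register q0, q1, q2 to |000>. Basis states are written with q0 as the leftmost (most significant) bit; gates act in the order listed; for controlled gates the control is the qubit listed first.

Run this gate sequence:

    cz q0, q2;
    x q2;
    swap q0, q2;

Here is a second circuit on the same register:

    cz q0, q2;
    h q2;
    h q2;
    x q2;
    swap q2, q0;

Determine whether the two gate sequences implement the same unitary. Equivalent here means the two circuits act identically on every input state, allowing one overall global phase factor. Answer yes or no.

Yes, they are equivalent — the unitaries differ by at most a global phase.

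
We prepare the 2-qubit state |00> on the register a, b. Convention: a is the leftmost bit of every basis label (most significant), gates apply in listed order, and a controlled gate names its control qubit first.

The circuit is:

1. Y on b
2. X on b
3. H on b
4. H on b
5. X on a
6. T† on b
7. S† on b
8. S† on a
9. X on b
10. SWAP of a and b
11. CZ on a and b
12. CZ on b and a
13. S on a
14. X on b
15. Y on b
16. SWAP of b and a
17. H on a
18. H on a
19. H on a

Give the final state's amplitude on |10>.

The final state's coefficient on |10> equals 0.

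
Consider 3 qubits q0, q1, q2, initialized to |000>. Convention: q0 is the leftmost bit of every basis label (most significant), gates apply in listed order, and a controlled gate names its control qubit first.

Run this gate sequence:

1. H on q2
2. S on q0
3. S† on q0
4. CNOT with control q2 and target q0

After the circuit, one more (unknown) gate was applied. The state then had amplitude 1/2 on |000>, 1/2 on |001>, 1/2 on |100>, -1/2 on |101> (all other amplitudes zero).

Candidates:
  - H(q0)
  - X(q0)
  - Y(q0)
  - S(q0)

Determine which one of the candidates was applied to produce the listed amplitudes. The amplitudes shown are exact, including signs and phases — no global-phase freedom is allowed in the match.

It was H(q0) that produced the state shown. Key observation: the block from step 2 through step 3 cancels to the identity and can be dropped.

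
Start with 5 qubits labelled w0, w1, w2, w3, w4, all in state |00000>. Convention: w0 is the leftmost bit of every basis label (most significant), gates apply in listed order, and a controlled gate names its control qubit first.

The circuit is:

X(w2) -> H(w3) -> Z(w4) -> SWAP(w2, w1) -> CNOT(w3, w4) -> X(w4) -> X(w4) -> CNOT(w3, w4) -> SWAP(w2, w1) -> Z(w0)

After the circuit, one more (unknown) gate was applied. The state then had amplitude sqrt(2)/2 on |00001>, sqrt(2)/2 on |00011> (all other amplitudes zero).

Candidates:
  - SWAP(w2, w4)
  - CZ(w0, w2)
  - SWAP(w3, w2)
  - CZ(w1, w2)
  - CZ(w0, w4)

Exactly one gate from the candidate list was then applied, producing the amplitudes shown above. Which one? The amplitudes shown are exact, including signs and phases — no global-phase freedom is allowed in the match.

It was SWAP(w2, w4) that produced the state shown. Key observation: gates 4-9 undo each other exactly, leaving only the rest of the circuit to track.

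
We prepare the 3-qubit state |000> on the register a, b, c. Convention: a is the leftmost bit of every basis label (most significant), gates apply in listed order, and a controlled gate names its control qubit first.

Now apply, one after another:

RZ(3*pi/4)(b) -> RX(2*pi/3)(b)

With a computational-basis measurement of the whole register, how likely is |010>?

A full measurement returns |010> with probability 3/4.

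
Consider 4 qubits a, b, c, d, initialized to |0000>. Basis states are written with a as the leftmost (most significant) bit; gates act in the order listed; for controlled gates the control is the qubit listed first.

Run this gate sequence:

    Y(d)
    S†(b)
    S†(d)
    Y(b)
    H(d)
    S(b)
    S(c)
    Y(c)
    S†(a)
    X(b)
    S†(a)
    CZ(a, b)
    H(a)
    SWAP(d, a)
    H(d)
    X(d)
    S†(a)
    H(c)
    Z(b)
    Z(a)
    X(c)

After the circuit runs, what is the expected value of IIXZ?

In the final state, IIXZ has expectation 1.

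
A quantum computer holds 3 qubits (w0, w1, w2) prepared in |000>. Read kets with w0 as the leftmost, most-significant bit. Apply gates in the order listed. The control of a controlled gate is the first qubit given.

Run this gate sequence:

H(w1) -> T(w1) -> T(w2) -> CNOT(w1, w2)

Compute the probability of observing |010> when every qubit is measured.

A full measurement returns |010> with probability 0.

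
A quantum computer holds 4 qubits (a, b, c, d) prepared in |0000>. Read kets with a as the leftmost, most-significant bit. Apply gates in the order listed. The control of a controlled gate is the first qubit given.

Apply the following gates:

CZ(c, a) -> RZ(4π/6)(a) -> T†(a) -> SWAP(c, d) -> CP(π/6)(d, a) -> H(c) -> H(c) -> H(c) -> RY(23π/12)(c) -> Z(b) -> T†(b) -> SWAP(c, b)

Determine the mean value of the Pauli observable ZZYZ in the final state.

The observable ZZYZ averages to 0. Key observation: steps 6-7 multiply out to the identity, so the circuit reduces to the remaining gates.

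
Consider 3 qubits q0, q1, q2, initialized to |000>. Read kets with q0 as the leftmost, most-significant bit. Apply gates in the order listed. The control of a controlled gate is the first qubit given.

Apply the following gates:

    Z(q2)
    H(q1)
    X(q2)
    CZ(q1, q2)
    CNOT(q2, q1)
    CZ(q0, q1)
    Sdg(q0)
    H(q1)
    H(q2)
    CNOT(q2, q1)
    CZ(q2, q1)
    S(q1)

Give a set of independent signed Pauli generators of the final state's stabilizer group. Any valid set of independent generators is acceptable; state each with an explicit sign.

The stabilizer group can be generated by +IXY, +ZII, -IZZ, among other valid generating sets.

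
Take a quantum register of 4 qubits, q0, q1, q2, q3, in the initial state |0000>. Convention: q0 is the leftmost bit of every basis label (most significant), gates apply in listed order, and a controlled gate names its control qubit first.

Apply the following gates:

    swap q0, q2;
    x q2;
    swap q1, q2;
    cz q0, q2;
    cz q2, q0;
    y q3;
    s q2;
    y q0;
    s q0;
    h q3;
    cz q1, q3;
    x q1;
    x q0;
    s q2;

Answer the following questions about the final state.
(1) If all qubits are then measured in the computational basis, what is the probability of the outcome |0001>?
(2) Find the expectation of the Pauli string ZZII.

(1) A full measurement returns |0001> with probability 1/2.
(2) The observable ZZII averages to 1.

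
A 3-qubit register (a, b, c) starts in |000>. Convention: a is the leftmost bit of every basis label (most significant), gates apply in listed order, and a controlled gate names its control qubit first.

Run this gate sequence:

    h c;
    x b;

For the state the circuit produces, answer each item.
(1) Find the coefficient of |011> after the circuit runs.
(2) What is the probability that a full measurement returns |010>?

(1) The amplitude on |011> is sqrt(2)/2.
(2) Outcome |010> occurs with probability 1/2.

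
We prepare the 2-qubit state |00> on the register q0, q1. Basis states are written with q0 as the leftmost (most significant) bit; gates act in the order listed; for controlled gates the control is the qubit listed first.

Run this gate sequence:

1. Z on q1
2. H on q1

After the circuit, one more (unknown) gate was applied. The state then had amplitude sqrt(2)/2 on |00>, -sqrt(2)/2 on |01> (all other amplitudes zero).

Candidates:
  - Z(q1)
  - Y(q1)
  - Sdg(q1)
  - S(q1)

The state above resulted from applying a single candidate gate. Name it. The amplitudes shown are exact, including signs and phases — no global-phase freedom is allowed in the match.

It was Z(q1) that produced the state shown.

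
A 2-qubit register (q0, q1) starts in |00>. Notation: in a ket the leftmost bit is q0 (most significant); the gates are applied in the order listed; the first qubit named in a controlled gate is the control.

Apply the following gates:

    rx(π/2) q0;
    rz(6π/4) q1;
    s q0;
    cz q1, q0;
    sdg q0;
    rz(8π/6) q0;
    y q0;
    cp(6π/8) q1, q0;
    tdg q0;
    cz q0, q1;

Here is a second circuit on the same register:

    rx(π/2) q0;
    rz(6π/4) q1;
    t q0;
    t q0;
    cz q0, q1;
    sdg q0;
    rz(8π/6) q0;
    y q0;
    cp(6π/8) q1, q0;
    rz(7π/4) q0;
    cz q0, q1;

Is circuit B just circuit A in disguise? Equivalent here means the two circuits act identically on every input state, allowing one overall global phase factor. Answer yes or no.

Yes, they are equivalent — the unitaries differ by at most a global phase.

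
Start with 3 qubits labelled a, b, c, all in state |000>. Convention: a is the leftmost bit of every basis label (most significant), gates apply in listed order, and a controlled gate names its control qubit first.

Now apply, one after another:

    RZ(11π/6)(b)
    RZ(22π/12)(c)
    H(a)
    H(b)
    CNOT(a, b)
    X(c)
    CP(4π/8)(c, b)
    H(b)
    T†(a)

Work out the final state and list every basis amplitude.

The resulting statevector has amplitude 0 on |000>, sqrt(2)*(exp(I*pi/6) + exp(2*I*pi/3))/4 on |001>, 0 on |010>, sqrt(2)*(-exp(2*I*pi/3) + exp(I*pi/6))/4 on |011>, 0 on |100>, sqrt(2)*(1 - I)*exp(5*I*pi/12)/4 on |101>, 0 on |110>, sqrt(2)*(-1 + I)*exp(11*I*pi/12)/4 on |111>.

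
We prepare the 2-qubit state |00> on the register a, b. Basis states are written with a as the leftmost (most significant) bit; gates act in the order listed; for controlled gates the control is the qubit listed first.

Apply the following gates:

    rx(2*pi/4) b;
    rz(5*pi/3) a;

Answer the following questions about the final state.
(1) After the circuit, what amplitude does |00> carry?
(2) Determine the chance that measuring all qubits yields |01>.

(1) The final state's coefficient on |00> equals -sqrt(2)*exp(I*pi/6)/2.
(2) The probability of measuring |01> is 1/2.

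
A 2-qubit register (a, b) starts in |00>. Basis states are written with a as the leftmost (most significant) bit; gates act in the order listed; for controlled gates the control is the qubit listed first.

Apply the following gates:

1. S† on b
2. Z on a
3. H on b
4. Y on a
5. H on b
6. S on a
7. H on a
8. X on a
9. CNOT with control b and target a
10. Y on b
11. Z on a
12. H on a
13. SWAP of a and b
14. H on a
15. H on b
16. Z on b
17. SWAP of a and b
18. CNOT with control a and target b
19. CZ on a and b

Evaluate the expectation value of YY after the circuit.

The expectation value of YY is -1.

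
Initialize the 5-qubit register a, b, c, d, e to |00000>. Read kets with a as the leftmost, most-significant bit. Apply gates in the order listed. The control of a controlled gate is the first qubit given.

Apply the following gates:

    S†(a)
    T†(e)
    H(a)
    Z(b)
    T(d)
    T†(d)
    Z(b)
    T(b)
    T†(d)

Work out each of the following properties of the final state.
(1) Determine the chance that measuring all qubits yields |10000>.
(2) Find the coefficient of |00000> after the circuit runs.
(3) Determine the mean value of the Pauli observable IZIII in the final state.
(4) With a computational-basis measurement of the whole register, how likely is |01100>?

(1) Outcome |10000> occurs with probability 1/2. Key observation: gates 4-7 undo each other exactly, leaving only the rest of the circuit to track.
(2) The final state's coefficient on |00000> equals sqrt(2)/2.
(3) In the final state, IZIII has expectation 1.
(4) The probability of measuring |01100> is 0.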